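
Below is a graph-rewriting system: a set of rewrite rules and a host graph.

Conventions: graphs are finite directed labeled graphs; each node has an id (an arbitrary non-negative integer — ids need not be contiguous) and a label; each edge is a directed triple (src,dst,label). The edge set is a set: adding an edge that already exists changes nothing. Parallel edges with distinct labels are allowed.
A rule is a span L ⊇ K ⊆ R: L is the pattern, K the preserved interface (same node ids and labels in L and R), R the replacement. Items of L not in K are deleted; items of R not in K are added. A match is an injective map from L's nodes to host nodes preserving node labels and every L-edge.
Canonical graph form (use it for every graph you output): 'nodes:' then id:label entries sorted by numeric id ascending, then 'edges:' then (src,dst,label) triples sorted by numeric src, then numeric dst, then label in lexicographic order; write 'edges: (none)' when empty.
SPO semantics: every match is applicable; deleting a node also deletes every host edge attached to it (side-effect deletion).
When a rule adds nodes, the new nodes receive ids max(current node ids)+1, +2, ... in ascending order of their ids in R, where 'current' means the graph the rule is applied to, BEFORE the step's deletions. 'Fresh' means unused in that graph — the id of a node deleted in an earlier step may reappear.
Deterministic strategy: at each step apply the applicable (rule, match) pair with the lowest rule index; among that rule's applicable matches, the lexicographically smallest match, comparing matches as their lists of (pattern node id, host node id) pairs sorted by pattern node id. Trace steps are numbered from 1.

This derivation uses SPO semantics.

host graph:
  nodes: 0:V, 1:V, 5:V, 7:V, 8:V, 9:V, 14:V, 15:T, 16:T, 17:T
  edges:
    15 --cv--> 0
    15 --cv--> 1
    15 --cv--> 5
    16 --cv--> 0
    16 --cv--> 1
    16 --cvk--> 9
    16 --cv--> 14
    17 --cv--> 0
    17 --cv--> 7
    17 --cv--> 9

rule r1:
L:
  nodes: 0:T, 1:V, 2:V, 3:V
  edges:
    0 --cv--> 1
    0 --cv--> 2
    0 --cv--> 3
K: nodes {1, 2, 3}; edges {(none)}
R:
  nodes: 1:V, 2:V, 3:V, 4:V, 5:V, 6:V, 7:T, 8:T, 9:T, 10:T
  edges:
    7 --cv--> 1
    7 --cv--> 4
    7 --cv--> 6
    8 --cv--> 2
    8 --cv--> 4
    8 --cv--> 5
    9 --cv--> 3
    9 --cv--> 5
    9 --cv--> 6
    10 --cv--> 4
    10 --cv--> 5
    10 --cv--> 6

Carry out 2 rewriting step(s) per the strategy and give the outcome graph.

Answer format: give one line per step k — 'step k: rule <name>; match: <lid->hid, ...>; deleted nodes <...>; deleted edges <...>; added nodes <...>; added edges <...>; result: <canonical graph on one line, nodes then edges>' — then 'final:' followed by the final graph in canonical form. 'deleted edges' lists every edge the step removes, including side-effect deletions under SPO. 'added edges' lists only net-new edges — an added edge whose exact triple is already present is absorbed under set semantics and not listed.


step 1: rule r1; match: 0->15, 1->0, 2->1, 3->5; deleted nodes 15; deleted edges (15,0,cv); (15,1,cv); (15,5,cv); added nodes 18, 19, 20, 21, 22, 23, 24; added edges (21,0,cv); (21,18,cv); (21,20,cv); (22,1,cv); (22,18,cv); (22,19,cv); (23,5,cv); (23,19,cv); (23,20,cv); (24,18,cv); (24,19,cv); (24,20,cv); result: nodes: 0:V, 1:V, 5:V, 7:V, 8:V, 9:V, 14:V, 16:T, 17:T, 18:V, 19:V, 20:V, 21:T, 22:T, 23:T, 24:T edges: (16,0,cv); (16,1,cv); (16,9,cvk); (16,14,cv); (17,0,cv); (17,7,cv); (17,9,cv); (21,0,cv); (21,18,cv); (21,20,cv); (22,1,cv); (22,18,cv); (22,19,cv); (23,5,cv); (23,19,cv); (23,20,cv); (24,18,cv); (24,19,cv); (24,20,cv)
step 2: rule r1; match: 0->16, 1->0, 2->1, 3->14; deleted nodes 16; deleted edges (16,0,cv); (16,1,cv); (16,9,cvk); (16,14,cv); added nodes 25, 26, 27, 28, 29, 30, 31; added edges (28,0,cv); (28,25,cv); (28,27,cv); (29,1,cv); (29,25,cv); (29,26,cv); (30,14,cv); (30,26,cv); (30,27,cv); (31,25,cv); (31,26,cv); (31,27,cv); result: nodes: 0:V, 1:V, 5:V, 7:V, 8:V, 9:V, 14:V, 17:T, 18:V, 19:V, 20:V, 21:T, 22:T, 23:T, 24:T, 25:V, 26:V, 27:V, 28:T, 29:T, 30:T, 31:T edges: (17,0,cv); (17,7,cv); (17,9,cv); (21,0,cv); (21,18,cv); (21,20,cv); (22,1,cv); (22,18,cv); (22,19,cv); (23,5,cv); (23,19,cv); (23,20,cv); (24,18,cv); (24,19,cv); (24,20,cv); (28,0,cv); (28,25,cv); (28,27,cv); (29,1,cv); (29,25,cv); (29,26,cv); (30,14,cv); (30,26,cv); (30,27,cv); (31,25,cv); (31,26,cv); (31,27,cv)
final:
nodes: 0:V, 1:V, 5:V, 7:V, 8:V, 9:V, 14:V, 17:T, 18:V, 19:V, 20:V, 21:T, 22:T, 23:T, 24:T, 25:V, 26:V, 27:V, 28:T, 29:T, 30:T, 31:T
edges: (17,0,cv); (17,7,cv); (17,9,cv); (21,0,cv); (21,18,cv); (21,20,cv); (22,1,cv); (22,18,cv); (22,19,cv); (23,5,cv); (23,19,cv); (23,20,cv); (24,18,cv); (24,19,cv); (24,20,cv); (28,0,cv); (28,25,cv); (28,27,cv); (29,1,cv); (29,25,cv); (29,26,cv); (30,14,cv); (30,26,cv); (30,27,cv); (31,25,cv); (31,26,cv); (31,27,cv)


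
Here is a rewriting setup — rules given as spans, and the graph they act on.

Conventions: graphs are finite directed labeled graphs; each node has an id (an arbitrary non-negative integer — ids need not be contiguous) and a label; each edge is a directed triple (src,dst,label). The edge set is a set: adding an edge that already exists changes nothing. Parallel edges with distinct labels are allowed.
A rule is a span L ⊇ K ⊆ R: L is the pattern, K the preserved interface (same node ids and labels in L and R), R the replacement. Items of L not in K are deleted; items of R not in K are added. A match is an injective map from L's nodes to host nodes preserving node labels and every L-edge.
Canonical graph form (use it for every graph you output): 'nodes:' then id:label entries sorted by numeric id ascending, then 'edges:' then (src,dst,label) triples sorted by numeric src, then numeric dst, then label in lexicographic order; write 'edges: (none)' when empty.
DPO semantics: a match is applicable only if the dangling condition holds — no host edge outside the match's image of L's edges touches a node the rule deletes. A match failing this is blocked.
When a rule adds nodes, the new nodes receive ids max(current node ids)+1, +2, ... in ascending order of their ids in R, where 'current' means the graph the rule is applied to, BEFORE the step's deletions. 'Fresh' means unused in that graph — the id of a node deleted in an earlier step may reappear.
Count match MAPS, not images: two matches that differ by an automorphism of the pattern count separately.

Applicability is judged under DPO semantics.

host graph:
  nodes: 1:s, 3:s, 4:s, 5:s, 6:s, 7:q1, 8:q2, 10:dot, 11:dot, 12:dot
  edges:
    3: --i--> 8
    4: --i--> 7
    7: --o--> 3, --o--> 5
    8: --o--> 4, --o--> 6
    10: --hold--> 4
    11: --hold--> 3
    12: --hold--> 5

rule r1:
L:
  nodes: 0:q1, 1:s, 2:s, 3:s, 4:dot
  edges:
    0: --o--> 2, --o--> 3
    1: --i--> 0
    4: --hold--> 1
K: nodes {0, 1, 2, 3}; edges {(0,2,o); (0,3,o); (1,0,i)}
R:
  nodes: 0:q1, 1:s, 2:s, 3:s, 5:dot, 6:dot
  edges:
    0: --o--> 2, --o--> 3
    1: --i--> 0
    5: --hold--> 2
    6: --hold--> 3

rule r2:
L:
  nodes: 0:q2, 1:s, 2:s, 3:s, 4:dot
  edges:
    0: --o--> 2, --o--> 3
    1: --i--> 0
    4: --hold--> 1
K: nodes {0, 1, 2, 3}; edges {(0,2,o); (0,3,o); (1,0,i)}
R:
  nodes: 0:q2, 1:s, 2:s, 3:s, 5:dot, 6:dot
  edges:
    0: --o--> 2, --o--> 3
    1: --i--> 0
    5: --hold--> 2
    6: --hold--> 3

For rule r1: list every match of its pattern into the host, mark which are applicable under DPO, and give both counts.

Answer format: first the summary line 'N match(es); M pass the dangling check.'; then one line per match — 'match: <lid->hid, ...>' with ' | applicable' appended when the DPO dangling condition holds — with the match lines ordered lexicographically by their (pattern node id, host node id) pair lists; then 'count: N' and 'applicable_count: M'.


2 match(es); 2 pass the dangling check.
match: 0->7, 1->4, 2->3, 3->5, 4->10 | applicable
match: 0->7, 1->4, 2->5, 3->3, 4->10 | applicable
count: 2
applicable_count: 2


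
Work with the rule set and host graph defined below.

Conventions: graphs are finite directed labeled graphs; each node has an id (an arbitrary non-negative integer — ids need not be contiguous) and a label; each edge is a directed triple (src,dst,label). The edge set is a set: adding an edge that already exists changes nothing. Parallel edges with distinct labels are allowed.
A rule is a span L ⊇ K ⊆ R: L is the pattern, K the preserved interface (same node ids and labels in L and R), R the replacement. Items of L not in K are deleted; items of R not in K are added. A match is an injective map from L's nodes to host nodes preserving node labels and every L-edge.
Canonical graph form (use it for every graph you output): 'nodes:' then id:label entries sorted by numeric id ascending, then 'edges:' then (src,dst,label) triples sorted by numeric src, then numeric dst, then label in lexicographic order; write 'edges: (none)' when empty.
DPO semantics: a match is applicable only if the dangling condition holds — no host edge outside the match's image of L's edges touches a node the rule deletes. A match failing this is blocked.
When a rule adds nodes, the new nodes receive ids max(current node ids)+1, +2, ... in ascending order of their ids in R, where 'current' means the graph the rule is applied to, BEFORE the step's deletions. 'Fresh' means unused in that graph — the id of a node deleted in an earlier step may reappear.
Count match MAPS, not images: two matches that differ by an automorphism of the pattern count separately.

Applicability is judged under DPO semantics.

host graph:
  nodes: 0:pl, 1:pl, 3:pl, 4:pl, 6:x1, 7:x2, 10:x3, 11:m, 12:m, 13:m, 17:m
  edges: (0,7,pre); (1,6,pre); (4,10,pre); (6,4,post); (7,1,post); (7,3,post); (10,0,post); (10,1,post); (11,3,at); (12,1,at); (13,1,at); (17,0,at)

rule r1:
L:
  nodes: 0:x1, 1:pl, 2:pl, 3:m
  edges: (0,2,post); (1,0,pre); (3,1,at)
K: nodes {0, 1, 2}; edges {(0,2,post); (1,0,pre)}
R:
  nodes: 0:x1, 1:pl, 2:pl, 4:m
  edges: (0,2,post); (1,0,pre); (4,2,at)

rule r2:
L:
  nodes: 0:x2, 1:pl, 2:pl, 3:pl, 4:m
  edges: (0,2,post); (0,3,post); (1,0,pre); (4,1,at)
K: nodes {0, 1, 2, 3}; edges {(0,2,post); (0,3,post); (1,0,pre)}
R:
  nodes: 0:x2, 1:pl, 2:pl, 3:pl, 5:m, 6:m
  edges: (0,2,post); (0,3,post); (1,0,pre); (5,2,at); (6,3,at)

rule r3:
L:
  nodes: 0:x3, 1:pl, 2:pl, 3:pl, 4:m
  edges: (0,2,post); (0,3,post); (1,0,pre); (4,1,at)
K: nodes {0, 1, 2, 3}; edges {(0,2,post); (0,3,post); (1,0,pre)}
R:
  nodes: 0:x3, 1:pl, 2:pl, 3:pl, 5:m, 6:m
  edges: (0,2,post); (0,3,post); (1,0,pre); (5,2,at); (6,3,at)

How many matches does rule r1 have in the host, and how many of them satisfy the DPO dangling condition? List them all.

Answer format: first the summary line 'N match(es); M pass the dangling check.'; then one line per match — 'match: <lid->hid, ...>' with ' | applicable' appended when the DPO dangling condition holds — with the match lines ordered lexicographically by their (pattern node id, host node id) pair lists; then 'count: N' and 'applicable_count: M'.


2 match(es); 2 pass the dangling check.
match: 0->6, 1->1, 2->4, 3->12 | applicable
match: 0->6, 1->1, 2->4, 3->13 | applicable
count: 2
applicable_count: 2


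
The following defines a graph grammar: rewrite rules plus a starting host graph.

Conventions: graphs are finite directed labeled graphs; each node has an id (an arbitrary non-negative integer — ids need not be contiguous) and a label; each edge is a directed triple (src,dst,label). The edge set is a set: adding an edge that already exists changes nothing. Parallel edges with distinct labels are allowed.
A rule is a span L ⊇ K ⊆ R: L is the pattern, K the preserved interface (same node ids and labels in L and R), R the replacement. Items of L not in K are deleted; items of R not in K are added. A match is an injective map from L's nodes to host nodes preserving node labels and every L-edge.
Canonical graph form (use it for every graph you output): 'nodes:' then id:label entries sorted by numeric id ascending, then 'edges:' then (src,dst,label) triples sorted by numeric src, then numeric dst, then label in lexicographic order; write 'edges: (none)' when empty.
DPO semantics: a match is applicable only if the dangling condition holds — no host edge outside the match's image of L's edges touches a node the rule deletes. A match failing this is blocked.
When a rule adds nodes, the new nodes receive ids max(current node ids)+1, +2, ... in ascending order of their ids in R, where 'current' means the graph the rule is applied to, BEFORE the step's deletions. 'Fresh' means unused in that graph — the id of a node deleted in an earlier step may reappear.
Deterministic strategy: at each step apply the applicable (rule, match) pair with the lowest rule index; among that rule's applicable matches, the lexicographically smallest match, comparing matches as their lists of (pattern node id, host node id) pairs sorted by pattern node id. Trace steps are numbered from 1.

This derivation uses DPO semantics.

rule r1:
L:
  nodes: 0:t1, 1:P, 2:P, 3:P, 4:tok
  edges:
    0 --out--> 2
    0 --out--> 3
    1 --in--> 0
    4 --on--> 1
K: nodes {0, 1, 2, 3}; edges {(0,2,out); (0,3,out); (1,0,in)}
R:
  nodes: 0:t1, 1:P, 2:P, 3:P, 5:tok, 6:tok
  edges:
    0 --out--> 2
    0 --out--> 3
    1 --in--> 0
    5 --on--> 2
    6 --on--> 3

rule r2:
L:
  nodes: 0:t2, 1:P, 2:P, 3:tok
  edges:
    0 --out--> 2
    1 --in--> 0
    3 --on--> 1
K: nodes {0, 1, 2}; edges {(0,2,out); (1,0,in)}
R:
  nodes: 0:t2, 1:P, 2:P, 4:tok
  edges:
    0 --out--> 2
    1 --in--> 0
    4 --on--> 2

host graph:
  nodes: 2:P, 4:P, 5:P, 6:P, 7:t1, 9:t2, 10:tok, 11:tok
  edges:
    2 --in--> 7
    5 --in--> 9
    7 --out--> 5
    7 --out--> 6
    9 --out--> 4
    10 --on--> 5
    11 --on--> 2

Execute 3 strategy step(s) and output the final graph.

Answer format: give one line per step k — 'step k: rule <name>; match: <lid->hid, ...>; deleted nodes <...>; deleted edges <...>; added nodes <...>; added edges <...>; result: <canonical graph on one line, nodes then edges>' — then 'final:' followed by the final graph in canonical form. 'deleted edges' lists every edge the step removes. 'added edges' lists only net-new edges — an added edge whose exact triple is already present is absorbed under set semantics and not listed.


step 1: rule r1; match: 0->7, 1->2, 2->5, 3->6, 4->11; deleted nodes 11; deleted edges (11,2,on); added nodes 12, 13; added edges (12,5,on); (13,6,on); result: nodes: 2:P, 4:P, 5:P, 6:P, 7:t1, 9:t2, 10:tok, 12:tok, 13:tok edges: (2,7,in); (5,9,in); (7,5,out); (7,6,out); (9,4,out); (10,5,on); (12,5,on); (13,6,on)
step 2: rule r2; match: 0->9, 1->5, 2->4, 3->10; deleted nodes 10; deleted edges (10,5,on); added nodes 14; added edges (14,4,on); result: nodes: 2:P, 4:P, 5:P, 6:P, 7:t1, 9:t2, 12:tok, 13:tok, 14:tok edges: (2,7,in); (5,9,in); (7,5,out); (7,6,out); (9,4,out); (12,5,on); (13,6,on); (14,4,on)
step 3: rule r2; match: 0->9, 1->5, 2->4, 3->12; deleted nodes 12; deleted edges (12,5,on); added nodes 15; added edges (15,4,on); result: nodes: 2:P, 4:P, 5:P, 6:P, 7:t1, 9:t2, 13:tok, 14:tok, 15:tok edges: (2,7,in); (5,9,in); (7,5,out); (7,6,out); (9,4,out); (13,6,on); (14,4,on); (15,4,on)
final:
nodes: 2:P, 4:P, 5:P, 6:P, 7:t1, 9:t2, 13:tok, 14:tok, 15:tok
edges: (2,7,in); (5,9,in); (7,5,out); (7,6,out); (9,4,out); (13,6,on); (14,4,on); (15,4,on)


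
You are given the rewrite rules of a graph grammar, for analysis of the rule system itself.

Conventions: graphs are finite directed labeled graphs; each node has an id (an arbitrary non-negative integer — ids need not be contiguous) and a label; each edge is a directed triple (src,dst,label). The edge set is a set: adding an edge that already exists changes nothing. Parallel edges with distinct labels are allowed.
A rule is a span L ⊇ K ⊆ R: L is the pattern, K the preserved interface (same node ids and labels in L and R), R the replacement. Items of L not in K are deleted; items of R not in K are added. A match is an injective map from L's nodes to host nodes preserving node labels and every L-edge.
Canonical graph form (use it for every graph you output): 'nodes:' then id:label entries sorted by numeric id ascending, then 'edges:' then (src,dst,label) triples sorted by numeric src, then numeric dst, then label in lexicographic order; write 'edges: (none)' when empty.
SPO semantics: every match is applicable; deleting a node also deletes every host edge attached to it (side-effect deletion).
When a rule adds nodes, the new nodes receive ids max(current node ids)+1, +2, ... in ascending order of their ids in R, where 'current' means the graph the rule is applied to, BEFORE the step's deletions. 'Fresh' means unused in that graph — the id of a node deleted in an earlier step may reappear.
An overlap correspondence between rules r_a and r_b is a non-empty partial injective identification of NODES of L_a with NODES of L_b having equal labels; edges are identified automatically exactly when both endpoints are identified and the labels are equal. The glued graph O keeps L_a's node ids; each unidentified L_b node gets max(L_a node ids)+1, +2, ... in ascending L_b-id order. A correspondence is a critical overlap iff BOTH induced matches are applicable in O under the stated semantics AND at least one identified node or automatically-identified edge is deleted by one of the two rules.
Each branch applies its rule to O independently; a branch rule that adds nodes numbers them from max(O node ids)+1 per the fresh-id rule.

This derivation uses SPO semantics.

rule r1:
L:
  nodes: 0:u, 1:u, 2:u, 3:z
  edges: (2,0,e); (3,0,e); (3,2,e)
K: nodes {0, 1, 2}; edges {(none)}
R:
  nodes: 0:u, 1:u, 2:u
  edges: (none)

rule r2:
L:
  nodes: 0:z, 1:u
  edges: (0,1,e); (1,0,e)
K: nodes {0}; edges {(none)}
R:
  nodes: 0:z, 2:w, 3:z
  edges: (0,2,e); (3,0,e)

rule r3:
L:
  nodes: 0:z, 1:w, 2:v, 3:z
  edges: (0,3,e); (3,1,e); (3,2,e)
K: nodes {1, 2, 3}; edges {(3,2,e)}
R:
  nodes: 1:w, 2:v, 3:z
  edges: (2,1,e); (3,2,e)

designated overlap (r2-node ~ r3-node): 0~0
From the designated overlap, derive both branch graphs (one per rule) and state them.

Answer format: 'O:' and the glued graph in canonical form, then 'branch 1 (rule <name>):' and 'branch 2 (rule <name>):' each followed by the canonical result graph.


O:
nodes: 0:z, 1:u, 2:w, 3:v, 4:z
edges: (0,1,e); (0,4,e); (1,0,e); (4,2,e); (4,3,e)
branch 1 (rule r2):
nodes: 0:z, 2:w, 3:v, 4:z, 5:w, 6:z
edges: (0,4,e); (0,5,e); (4,2,e); (4,3,e); (6,0,e)
branch 2 (rule r3):
nodes: 1:u, 2:w, 3:v, 4:z
edges: (3,2,e); (4,3,e)


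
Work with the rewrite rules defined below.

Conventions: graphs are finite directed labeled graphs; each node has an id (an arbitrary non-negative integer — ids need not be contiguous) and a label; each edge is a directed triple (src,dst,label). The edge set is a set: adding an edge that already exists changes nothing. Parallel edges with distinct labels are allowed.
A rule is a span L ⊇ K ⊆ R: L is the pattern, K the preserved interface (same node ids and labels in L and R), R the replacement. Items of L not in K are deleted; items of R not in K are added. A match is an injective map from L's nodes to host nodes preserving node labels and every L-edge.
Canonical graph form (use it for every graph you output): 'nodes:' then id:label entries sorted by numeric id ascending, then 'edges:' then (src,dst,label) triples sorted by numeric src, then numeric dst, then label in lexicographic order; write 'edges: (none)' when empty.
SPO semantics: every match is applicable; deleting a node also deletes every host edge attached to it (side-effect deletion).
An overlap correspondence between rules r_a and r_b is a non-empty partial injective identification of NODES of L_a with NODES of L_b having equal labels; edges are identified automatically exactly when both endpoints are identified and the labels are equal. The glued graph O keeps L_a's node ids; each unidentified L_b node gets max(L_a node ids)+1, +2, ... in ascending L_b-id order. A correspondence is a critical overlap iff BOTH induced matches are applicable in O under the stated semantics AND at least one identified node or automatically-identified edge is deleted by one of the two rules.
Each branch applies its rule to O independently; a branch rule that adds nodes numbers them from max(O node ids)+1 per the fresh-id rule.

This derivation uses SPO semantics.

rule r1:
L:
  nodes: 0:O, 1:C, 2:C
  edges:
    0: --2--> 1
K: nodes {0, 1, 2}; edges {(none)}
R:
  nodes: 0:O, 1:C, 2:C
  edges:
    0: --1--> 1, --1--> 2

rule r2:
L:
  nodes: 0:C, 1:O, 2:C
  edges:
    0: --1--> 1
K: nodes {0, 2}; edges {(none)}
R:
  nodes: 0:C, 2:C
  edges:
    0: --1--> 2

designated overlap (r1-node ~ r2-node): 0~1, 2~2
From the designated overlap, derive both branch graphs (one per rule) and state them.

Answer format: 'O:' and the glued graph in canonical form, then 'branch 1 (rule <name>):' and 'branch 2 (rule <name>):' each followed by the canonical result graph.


O:
nodes: 0:O, 1:C, 2:C, 3:C
edges: (0,1,2); (3,0,1)
branch 1 (rule r1):
nodes: 0:O, 1:C, 2:C, 3:C
edges: (0,1,1); (0,2,1); (3,0,1)
branch 2 (rule r2):
nodes: 1:C, 2:C, 3:C
edges: (3,2,1)


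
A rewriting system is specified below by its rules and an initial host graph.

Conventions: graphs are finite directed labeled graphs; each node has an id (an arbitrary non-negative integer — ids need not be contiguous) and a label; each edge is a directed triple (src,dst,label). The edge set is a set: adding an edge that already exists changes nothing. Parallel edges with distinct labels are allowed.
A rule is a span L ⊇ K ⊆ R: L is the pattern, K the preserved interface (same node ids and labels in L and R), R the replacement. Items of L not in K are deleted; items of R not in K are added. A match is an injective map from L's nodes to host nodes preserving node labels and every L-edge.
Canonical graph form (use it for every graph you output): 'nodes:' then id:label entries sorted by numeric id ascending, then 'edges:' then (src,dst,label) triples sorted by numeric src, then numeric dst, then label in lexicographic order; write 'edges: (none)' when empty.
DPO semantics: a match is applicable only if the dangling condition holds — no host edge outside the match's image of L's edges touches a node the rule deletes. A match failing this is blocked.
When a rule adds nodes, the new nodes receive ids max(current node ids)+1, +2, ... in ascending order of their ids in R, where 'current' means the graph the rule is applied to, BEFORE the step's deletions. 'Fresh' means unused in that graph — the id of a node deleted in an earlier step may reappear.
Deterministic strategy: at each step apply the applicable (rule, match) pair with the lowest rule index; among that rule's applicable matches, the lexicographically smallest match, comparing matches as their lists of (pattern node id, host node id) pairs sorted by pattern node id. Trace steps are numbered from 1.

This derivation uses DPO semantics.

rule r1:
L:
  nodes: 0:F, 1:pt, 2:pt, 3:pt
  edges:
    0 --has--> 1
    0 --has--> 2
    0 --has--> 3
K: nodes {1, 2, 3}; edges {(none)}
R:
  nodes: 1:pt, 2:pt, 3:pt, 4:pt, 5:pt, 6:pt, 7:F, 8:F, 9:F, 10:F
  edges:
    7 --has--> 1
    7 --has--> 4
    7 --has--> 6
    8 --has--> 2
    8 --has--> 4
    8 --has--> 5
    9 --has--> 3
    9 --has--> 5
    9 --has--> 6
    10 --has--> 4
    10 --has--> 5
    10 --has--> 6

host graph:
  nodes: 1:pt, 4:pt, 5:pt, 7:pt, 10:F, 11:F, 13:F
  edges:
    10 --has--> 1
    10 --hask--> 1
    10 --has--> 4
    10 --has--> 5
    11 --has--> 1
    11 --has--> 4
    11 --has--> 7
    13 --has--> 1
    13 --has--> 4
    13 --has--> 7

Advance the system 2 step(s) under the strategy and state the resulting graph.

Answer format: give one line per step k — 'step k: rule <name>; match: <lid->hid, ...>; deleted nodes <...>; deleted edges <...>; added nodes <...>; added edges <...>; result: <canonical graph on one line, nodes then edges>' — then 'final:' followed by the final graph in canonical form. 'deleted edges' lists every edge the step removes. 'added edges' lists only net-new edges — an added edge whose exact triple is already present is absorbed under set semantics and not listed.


step 1: rule r1; match: 0->11, 1->1, 2->4, 3->7; deleted nodes 11; deleted edges (11,1,has); (11,4,has); (11,7,has); added nodes 14, 15, 16, 17, 18, 19, 20; added edges (17,1,has); (17,14,has); (17,16,has); (18,4,has); (18,14,has); (18,15,has); (19,7,has); (19,15,has); (19,16,has); (20,14,has); (20,15,has); (20,16,has); result: nodes: 1:pt, 4:pt, 5:pt, 7:pt, 10:F, 13:F, 14:pt, 15:pt, 16:pt, 17:F, 18:F, 19:F, 20:F edges: (10,1,has); (10,1,hask); (10,4,has); (10,5,has); (13,1,has); (13,4,has); (13,7,has); (17,1,has); (17,14,has); (17,16,has); (18,4,has); (18,14,has); (18,15,has); (19,7,has); (19,15,has); (19,16,has); (20,14,has); (20,15,has); (20,16,has)
step 2: rule r1; match: 0->13, 1->1, 2->4, 3->7; deleted nodes 13; deleted edges (13,1,has); (13,4,has); (13,7,has); added nodes 21, 22, 23, 24, 25, 26, 27; added edges (24,1,has); (24,21,has); (24,23,has); (25,4,has); (25,21,has); (25,22,has); (26,7,has); (26,22,has); (26,23,has); (27,21,has); (27,22,has); (27,23,has); result: nodes: 1:pt, 4:pt, 5:pt, 7:pt, 10:F, 14:pt, 15:pt, 16:pt, 17:F, 18:F, 19:F, 20:F, 21:pt, 22:pt, 23:pt, 24:F, 25:F, 26:F, 27:F edges: (10,1,has); (10,1,hask); (10,4,has); (10,5,has); (17,1,has); (17,14,has); (17,16,has); (18,4,has); (18,14,has); (18,15,has); (19,7,has); (19,15,has); (19,16,has); (20,14,has); (20,15,has); (20,16,has); (24,1,has); (24,21,has); (24,23,has); (25,4,has); (25,21,has); (25,22,has); (26,7,has); (26,22,has); (26,23,has); (27,21,has); (27,22,has); (27,23,has)
final:
nodes: 1:pt, 4:pt, 5:pt, 7:pt, 10:F, 14:pt, 15:pt, 16:pt, 17:F, 18:F, 19:F, 20:F, 21:pt, 22:pt, 23:pt, 24:F, 25:F, 26:F, 27:F
edges: (10,1,has); (10,1,hask); (10,4,has); (10,5,has); (17,1,has); (17,14,has); (17,16,has); (18,4,has); (18,14,has); (18,15,has); (19,7,has); (19,15,has); (19,16,has); (20,14,has); (20,15,has); (20,16,has); (24,1,has); (24,21,has); (24,23,has); (25,4,has); (25,21,has); (25,22,has); (26,7,has); (26,22,has); (26,23,has); (27,21,has); (27,22,has); (27,23,has)


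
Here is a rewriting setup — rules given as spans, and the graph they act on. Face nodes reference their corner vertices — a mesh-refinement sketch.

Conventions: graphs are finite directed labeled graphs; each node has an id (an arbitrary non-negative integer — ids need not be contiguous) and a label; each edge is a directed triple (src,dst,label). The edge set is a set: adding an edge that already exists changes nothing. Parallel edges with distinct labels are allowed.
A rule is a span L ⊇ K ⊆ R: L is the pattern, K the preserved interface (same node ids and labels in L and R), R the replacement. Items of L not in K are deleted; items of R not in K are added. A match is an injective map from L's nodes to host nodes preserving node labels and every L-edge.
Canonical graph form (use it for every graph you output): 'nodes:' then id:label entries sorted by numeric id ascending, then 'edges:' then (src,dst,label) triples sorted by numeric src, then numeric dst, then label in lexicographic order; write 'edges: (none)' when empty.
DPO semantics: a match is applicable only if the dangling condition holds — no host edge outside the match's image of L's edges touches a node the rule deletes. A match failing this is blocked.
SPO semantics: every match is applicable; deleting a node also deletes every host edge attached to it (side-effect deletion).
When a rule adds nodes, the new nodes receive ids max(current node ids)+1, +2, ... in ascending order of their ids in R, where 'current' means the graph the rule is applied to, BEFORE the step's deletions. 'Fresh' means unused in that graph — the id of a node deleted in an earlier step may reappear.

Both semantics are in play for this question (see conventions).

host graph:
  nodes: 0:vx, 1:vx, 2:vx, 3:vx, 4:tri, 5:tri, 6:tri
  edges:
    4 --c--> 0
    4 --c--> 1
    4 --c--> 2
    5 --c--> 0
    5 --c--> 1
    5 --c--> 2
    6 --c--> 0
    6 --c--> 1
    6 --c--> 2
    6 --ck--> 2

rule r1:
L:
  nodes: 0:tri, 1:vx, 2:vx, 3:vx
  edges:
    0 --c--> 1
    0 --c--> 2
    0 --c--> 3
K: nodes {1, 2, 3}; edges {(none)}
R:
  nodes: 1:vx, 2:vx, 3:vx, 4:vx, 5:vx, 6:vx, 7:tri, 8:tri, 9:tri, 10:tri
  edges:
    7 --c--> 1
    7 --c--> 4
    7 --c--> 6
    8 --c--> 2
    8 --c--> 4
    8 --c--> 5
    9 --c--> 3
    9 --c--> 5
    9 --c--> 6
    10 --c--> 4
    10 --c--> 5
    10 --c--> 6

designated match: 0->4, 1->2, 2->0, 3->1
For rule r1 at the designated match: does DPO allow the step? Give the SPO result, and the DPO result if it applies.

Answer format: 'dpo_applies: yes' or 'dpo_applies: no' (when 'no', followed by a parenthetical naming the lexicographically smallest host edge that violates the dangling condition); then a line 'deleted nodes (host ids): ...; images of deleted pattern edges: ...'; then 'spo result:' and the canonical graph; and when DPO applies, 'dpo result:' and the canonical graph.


dpo_applies: yes
deleted nodes (host ids): 4; images of deleted pattern edges: (4,0,c); (4,1,c); (4,2,c)
spo result:
nodes: 0:vx, 1:vx, 2:vx, 3:vx, 5:tri, 6:tri, 7:vx, 8:vx, 9:vx, 10:tri, 11:tri, 12:tri, 13:tri
edges: (5,0,c); (5,1,c); (5,2,c); (6,0,c); (6,1,c); (6,2,c); (6,2,ck); (10,2,c); (10,7,c); (10,9,c); (11,0,c); (11,7,c); (11,8,c); (12,1,c); (12,8,c); (12,9,c); (13,7,c); (13,8,c); (13,9,c)
dpo result:
nodes: 0:vx, 1:vx, 2:vx, 3:vx, 5:tri, 6:tri, 7:vx, 8:vx, 9:vx, 10:tri, 11:tri, 12:tri, 13:tri
edges: (5,0,c); (5,1,c); (5,2,c); (6,0,c); (6,1,c); (6,2,c); (6,2,ck); (10,2,c); (10,7,c); (10,9,c); (11,0,c); (11,7,c); (11,8,c); (12,1,c); (12,8,c); (12,9,c); (13,7,c); (13,8,c); (13,9,c)


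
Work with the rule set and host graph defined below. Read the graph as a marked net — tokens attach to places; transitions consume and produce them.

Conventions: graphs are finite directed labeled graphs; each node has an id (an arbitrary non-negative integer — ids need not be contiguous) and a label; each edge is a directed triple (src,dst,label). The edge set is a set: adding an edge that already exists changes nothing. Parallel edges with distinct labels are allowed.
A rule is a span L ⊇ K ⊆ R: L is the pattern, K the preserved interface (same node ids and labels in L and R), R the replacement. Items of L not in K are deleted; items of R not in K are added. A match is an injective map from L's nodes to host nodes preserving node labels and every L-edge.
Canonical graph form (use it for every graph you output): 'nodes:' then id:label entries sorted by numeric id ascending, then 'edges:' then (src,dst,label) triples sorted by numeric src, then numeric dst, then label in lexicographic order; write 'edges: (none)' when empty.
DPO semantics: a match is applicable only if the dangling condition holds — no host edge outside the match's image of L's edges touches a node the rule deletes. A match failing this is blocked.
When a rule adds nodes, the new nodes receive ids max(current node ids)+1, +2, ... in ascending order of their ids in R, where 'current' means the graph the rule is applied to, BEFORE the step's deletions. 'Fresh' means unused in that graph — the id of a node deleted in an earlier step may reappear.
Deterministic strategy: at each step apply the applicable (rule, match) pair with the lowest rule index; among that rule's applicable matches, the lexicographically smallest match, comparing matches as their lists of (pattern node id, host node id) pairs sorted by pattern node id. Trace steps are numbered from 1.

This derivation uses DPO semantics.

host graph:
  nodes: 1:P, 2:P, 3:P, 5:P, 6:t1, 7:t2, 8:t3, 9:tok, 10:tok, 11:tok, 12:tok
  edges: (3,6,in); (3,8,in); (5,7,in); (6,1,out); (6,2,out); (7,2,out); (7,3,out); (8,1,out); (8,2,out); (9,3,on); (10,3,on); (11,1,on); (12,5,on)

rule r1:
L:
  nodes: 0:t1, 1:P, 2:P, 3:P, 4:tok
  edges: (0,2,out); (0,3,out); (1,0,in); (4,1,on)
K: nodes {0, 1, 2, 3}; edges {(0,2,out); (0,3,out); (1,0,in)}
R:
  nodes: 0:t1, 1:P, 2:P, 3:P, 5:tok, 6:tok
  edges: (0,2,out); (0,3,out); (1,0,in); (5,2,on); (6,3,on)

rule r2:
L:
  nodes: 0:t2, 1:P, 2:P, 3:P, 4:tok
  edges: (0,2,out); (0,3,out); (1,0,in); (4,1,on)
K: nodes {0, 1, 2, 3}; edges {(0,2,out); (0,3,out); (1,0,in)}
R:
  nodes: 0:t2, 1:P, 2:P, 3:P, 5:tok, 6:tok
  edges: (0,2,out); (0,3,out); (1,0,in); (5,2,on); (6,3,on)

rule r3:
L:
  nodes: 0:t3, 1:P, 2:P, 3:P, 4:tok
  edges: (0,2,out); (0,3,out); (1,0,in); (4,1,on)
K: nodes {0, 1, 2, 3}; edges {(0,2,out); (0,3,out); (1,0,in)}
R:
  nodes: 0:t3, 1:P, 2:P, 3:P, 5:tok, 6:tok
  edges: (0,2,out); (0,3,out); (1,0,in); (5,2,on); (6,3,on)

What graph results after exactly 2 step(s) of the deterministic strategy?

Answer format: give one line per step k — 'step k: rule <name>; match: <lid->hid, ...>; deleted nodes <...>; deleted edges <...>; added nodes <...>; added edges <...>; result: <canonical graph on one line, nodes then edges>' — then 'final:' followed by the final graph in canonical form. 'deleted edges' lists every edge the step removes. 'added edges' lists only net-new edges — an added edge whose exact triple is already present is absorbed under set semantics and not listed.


step 1: rule r1; match: 0->6, 1->3, 2->1, 3->2, 4->9; deleted nodes 9; deleted edges (9,3,on); added nodes 13, 14; added edges (13,1,on); (14,2,on); result: nodes: 1:P, 2:P, 3:P, 5:P, 6:t1, 7:t2, 8:t3, 10:tok, 11:tok, 12:tok, 13:tok, 14:tok edges: (3,6,in); (3,8,in); (5,7,in); (6,1,out); (6,2,out); (7,2,out); (7,3,out); (8,1,out); (8,2,out); (10,3,on); (11,1,on); (12,5,on); (13,1,on); (14,2,on)
step 2: rule r1; match: 0->6, 1->3, 2->1, 3->2, 4->10; deleted nodes 10; deleted edges (10,3,on); added nodes 15, 16; added edges (15,1,on); (16,2,on); result: nodes: 1:P, 2:P, 3:P, 5:P, 6:t1, 7:t2, 8:t3, 11:tok, 12:tok, 13:tok, 14:tok, 15:tok, 16:tok edges: (3,6,in); (3,8,in); (5,7,in); (6,1,out); (6,2,out); (7,2,out); (7,3,out); (8,1,out); (8,2,out); (11,1,on); (12,5,on); (13,1,on); (14,2,on); (15,1,on); (16,2,on)
final:
nodes: 1:P, 2:P, 3:P, 5:P, 6:t1, 7:t2, 8:t3, 11:tok, 12:tok, 13:tok, 14:tok, 15:tok, 16:tok
edges: (3,6,in); (3,8,in); (5,7,in); (6,1,out); (6,2,out); (7,2,out); (7,3,out); (8,1,out); (8,2,out); (11,1,on); (12,5,on); (13,1,on); (14,2,on); (15,1,on); (16,2,on)


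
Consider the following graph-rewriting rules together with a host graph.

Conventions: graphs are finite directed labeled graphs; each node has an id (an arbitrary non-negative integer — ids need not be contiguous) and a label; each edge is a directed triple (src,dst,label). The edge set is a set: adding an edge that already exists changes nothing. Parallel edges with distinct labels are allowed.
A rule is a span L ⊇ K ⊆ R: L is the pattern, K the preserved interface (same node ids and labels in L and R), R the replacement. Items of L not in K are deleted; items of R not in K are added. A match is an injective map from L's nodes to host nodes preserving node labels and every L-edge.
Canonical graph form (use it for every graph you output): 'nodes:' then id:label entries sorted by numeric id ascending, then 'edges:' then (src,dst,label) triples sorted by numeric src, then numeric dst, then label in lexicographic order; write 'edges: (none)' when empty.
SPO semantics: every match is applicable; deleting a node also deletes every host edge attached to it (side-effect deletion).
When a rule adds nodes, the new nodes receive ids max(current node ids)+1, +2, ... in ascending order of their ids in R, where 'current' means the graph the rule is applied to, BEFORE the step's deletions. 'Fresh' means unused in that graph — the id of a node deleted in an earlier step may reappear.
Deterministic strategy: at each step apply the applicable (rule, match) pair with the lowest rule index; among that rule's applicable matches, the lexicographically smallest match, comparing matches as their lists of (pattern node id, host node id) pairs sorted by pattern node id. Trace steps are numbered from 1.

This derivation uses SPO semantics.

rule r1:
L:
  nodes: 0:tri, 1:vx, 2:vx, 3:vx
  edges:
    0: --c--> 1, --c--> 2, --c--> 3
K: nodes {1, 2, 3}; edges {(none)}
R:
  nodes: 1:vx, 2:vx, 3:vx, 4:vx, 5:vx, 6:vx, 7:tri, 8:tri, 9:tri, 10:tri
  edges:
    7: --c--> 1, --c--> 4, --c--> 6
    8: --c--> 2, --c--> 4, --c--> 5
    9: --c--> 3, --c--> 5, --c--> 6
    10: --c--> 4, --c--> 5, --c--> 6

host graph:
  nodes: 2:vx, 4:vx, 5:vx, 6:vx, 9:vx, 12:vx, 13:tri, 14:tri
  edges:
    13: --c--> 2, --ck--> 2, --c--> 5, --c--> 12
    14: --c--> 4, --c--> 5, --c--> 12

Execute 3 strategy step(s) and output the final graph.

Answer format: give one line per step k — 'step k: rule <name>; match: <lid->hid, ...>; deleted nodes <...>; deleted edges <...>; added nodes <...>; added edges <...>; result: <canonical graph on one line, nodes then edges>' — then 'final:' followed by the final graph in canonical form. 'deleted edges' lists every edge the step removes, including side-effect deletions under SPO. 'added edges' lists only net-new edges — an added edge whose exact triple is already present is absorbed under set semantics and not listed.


step 1: rule r1; match: 0->13, 1->2, 2->5, 3->12; deleted nodes 13; deleted edges (13,2,c); (13,2,ck); (13,5,c); (13,12,c); added nodes 15, 16, 17, 18, 19, 20, 21; added edges (18,2,c); (18,15,c); (18,17,c); (19,5,c); (19,15,c); (19,16,c); (20,12,c); (20,16,c); (20,17,c); (21,15,c); (21,16,c); (21,17,c); result: nodes: 2:vx, 4:vx, 5:vx, 6:vx, 9:vx, 12:vx, 14:tri, 15:vx, 16:vx, 17:vx, 18:tri, 19:tri, 20:tri, 21:tri edges: (14,4,c); (14,5,c); (14,12,c); (18,2,c); (18,15,c); (18,17,c); (19,5,c); (19,15,c); (19,16,c); (20,12,c); (20,16,c); (20,17,c); (21,15,c); (21,16,c); (21,17,c)
step 2: rule r1; match: 0->14, 1->4, 2->5, 3->12; deleted nodes 14; deleted edges (14,4,c); (14,5,c); (14,12,c); added nodes 22, 23, 24, 25, 26, 27, 28; added edges (25,4,c); (25,22,c); (25,24,c); (26,5,c); (26,22,c); (26,23,c); (27,12,c); (27,23,c); (27,24,c); (28,22,c); (28,23,c); (28,24,c); result: nodes: 2:vx, 4:vx, 5:vx, 6:vx, 9:vx, 12:vx, 15:vx, 16:vx, 17:vx, 18:tri, 19:tri, 20:tri, 21:tri, 22:vx, 23:vx, 24:vx, 25:tri, 26:tri, 27:tri, 28:tri edges: (18,2,c); (18,15,c); (18,17,c); (19,5,c); (19,15,c); (19,16,c); (20,12,c); (20,16,c); (20,17,c); (21,15,c); (21,16,c); (21,17,c); (25,4,c); (25,22,c); (25,24,c); (26,5,c); (26,22,c); (26,23,c); (27,12,c); (27,23,c); (27,24,c); (28,22,c); (28,23,c); (28,24,c)
step 3: rule r1; match: 0->18, 1->2, 2->15, 3->17; deleted nodes 18; deleted edges (18,2,c); (18,15,c); (18,17,c); added nodes 29, 30, 31, 32, 33, 34, 35; added edges (32,2,c); (32,29,c); (32,31,c); (33,15,c); (33,29,c); (33,30,c); (34,17,c); (34,30,c); (34,31,c); (35,29,c); (35,30,c); (35,31,c); result: nodes: 2:vx, 4:vx, 5:vx, 6:vx, 9:vx, 12:vx, 15:vx, 16:vx, 17:vx, 19:tri, 20:tri, 21:tri, 22:vx, 23:vx, 24:vx, 25:tri, 26:tri, 27:tri, 28:tri, 29:vx, 30:vx, 31:vx, 32:tri, 33:tri, 34:tri, 35:tri edges: (19,5,c); (19,15,c); (19,16,c); (20,12,c); (20,16,c); (20,17,c); (21,15,c); (21,16,c); (21,17,c); (25,4,c); (25,22,c); (25,24,c); (26,5,c); (26,22,c); (26,23,c); (27,12,c); (27,23,c); (27,24,c); (28,22,c); (28,23,c); (28,24,c); (32,2,c); (32,29,c); (32,31,c); (33,15,c); (33,29,c); (33,30,c); (34,17,c); (34,30,c); (34,31,c); (35,29,c); (35,30,c); (35,31,c)
final:
nodes: 2:vx, 4:vx, 5:vx, 6:vx, 9:vx, 12:vx, 15:vx, 16:vx, 17:vx, 19:tri, 20:tri, 21:tri, 22:vx, 23:vx, 24:vx, 25:tri, 26:tri, 27:tri, 28:tri, 29:vx, 30:vx, 31:vx, 32:tri, 33:tri, 34:tri, 35:tri
edges: (19,5,c); (19,15,c); (19,16,c); (20,12,c); (20,16,c); (20,17,c); (21,15,c); (21,16,c); (21,17,c); (25,4,c); (25,22,c); (25,24,c); (26,5,c); (26,22,c); (26,23,c); (27,12,c); (27,23,c); (27,24,c); (28,22,c); (28,23,c); (28,24,c); (32,2,c); (32,29,c); (32,31,c); (33,15,c); (33,29,c); (33,30,c); (34,17,c); (34,30,c); (34,31,c); (35,29,c); (35,30,c); (35,31,c)


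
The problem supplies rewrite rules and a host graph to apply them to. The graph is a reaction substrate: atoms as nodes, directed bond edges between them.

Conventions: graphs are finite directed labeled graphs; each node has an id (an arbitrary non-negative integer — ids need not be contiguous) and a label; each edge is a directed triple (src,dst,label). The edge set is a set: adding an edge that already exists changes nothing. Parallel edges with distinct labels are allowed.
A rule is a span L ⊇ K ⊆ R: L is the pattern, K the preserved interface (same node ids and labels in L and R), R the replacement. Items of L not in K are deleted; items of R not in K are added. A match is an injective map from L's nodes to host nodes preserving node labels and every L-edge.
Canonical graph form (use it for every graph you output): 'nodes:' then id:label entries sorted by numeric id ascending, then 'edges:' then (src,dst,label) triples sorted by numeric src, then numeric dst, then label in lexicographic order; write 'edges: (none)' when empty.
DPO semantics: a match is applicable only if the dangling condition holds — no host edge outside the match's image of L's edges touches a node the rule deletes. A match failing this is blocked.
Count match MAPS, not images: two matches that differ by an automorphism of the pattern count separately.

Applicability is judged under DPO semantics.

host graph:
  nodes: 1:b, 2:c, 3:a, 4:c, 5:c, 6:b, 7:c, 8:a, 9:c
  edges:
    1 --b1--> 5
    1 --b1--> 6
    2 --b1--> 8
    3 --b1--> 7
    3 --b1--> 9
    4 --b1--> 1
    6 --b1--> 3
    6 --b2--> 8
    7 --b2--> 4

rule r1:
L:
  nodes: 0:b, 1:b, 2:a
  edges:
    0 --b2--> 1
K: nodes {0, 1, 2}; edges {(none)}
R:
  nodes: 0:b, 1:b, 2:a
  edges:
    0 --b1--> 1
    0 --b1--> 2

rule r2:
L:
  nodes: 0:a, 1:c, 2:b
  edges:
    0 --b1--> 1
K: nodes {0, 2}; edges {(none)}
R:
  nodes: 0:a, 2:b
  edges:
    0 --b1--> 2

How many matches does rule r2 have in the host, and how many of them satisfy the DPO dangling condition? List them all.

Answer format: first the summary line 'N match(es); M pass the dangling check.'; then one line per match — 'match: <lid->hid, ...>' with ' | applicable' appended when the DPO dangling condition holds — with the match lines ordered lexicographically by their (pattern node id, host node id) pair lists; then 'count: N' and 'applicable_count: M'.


4 match(es); 2 pass the dangling check.
match: 0->3, 1->7, 2->1
match: 0->3, 1->7, 2->6
match: 0->3, 1->9, 2->1 | applicable
match: 0->3, 1->9, 2->6 | applicable
count: 4
applicable_count: 2
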